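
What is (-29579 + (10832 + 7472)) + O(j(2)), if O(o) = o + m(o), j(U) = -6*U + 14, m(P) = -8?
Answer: -11281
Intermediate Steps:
j(U) = 14 - 6*U
O(o) = -8 + o (O(o) = o - 8 = -8 + o)
(-29579 + (10832 + 7472)) + O(j(2)) = (-29579 + (10832 + 7472)) + (-8 + (14 - 6*2)) = (-29579 + 18304) + (-8 + (14 - 12)) = -11275 + (-8 + 2) = -11275 - 6 = -11281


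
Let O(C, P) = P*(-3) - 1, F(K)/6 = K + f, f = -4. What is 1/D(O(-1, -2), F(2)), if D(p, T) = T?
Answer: -1/12 ≈ -0.083333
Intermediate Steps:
F(K) = -24 + 6*K (F(K) = 6*(K - 4) = 6*(-4 + K) = -24 + 6*K)
O(C, P) = -1 - 3*P (O(C, P) = -3*P - 1 = -1 - 3*P)
1/D(O(-1, -2), F(2)) = 1/(-24 + 6*2) = 1/(-24 + 12) = 1/(-12) = -1/12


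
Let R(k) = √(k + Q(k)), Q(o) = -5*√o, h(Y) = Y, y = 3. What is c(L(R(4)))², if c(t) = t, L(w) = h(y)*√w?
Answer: 9*I*√6 ≈ 22.045*I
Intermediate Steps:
R(k) = √(k - 5*√k)
L(w) = 3*√w
c(L(R(4)))² = (3*√(√(4 - 5*√4)))² = (3*√(√(4 - 5*2)))² = (3*√(√(4 - 10)))² = (3*√(√(-6)))² = (3*√(I*√6))² = (3*(6^(¼)*√I))² = (3*6^(¼)*√I)² = 9*I*√6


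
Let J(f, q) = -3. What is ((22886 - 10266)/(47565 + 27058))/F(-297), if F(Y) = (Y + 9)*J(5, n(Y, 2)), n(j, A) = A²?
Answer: 3155/16118568 ≈ 0.00019574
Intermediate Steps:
F(Y) = -27 - 3*Y (F(Y) = (Y + 9)*(-3) = (9 + Y)*(-3) = -27 - 3*Y)
((22886 - 10266)/(47565 + 27058))/F(-297) = ((22886 - 10266)/(47565 + 27058))/(-27 - 3*(-297)) = (12620/74623)/(-27 + 891) = (12620*(1/74623))/864 = (12620/74623)*(1/864) = 3155/16118568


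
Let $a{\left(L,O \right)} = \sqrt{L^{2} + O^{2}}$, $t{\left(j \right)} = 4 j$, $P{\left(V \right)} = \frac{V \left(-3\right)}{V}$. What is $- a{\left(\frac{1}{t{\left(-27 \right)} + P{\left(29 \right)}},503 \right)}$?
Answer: $- \frac{\sqrt{3117323890}}{111} \approx -503.0$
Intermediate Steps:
$P{\left(V \right)} = -3$ ($P{\left(V \right)} = \frac{\left(-3\right) V}{V} = -3$)
$- a{\left(\frac{1}{t{\left(-27 \right)} + P{\left(29 \right)}},503 \right)} = - \sqrt{\left(\frac{1}{4 \left(-27\right) - 3}\right)^{2} + 503^{2}} = - \sqrt{\left(\frac{1}{-108 - 3}\right)^{2} + 253009} = - \sqrt{\left(\frac{1}{-111}\right)^{2} + 253009} = - \sqrt{\left(- \frac{1}{111}\right)^{2} + 253009} = - \sqrt{\frac{1}{12321} + 253009} = - \sqrt{\frac{3117323890}{12321}} = - \frac{\sqrt{3117323890}}{111}$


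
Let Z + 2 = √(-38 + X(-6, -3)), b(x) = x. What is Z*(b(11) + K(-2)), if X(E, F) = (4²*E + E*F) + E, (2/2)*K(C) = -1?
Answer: -20 + 10*I*√122 ≈ -20.0 + 110.45*I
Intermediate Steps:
K(C) = -1
X(E, F) = 17*E + E*F (X(E, F) = (16*E + E*F) + E = 17*E + E*F)
Z = -2 + I*√122 (Z = -2 + √(-38 - 6*(17 - 3)) = -2 + √(-38 - 6*14) = -2 + √(-38 - 84) = -2 + √(-122) = -2 + I*√122 ≈ -2.0 + 11.045*I)
Z*(b(11) + K(-2)) = (-2 + I*√122)*(11 - 1) = (-2 + I*√122)*10 = -20 + 10*I*√122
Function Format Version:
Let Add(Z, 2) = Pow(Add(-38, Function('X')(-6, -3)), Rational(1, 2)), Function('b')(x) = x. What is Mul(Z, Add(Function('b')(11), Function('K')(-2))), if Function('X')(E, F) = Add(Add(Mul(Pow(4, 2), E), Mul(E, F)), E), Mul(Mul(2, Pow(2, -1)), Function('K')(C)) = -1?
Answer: Add(-20, Mul(10, I, Pow(122, Rational(1, 2)))) ≈ Add(-20.000, Mul(110.45, I))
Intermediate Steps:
Function('K')(C) = -1
Function('X')(E, F) = Add(Mul(17, E), Mul(E, F)) (Function('X')(E, F) = Add(Add(Mul(16, E), Mul(E, F)), E) = Add(Mul(17, E), Mul(E, F)))
Z = Add(-2, Mul(I, Pow(122, Rational(1, 2)))) (Z = Add(-2, Pow(Add(-38, Mul(-6, Add(17, -3))), Rational(1, 2))) = Add(-2, Pow(Add(-38, Mul(-6, 14)), Rational(1, 2))) = Add(-2, Pow(Add(-38, -84), Rational(1, 2))) = Add(-2, Pow(-122, Rational(1, 2))) = Add(-2, Mul(I, Pow(122, Rational(1, 2)))) ≈ Add(-2.0000, Mul(11.045, I)))
Mul(Z, Add(Function('b')(11), Function('K')(-2))) = Mul(Add(-2, Mul(I, Pow(122, Rational(1, 2)))), Add(11, -1)) = Mul(Add(-2, Mul(I, Pow(122, Rational(1, 2)))), 10) = Add(-20, Mul(10, I, Pow(122, Rational(1, 2))))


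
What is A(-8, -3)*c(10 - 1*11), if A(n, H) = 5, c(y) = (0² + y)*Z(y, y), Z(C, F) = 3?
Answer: -15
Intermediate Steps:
c(y) = 3*y (c(y) = (0² + y)*3 = (0 + y)*3 = y*3 = 3*y)
A(-8, -3)*c(10 - 1*11) = 5*(3*(10 - 1*11)) = 5*(3*(10 - 11)) = 5*(3*(-1)) = 5*(-3) = -15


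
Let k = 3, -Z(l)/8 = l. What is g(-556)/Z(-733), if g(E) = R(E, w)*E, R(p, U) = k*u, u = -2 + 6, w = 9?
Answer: -834/733 ≈ -1.1378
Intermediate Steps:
Z(l) = -8*l
u = 4
R(p, U) = 12 (R(p, U) = 3*4 = 12)
g(E) = 12*E
g(-556)/Z(-733) = (12*(-556))/((-8*(-733))) = -6672/5864 = -6672*1/5864 = -834/733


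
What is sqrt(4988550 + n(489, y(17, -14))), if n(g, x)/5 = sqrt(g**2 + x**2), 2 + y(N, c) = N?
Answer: sqrt(4988550 + 15*sqrt(26594)) ≈ 2234.1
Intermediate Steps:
y(N, c) = -2 + N
n(g, x) = 5*sqrt(g**2 + x**2)
sqrt(4988550 + n(489, y(17, -14))) = sqrt(4988550 + 5*sqrt(489**2 + (-2 + 17)**2)) = sqrt(4988550 + 5*sqrt(239121 + 15**2)) = sqrt(4988550 + 5*sqrt(239121 + 225)) = sqrt(4988550 + 5*sqrt(239346)) = sqrt(4988550 + 5*(3*sqrt(26594))) = sqrt(4988550 + 15*sqrt(26594))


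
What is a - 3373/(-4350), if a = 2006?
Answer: 8729473/4350 ≈ 2006.8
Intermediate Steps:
a - 3373/(-4350) = 2006 - 3373/(-4350) = 2006 - 3373*(-1/4350) = 2006 + 3373/4350 = 8729473/4350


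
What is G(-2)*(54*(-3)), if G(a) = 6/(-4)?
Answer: 243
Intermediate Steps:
G(a) = -3/2 (G(a) = 6*(-1/4) = -3/2)
G(-2)*(54*(-3)) = -81*(-3) = -3/2*(-162) = 243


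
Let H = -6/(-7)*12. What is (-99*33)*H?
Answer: -235224/7 ≈ -33603.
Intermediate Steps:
H = 72/7 (H = -6*(-⅐)*12 = (6/7)*12 = 72/7 ≈ 10.286)
(-99*33)*H = -99*33*(72/7) = -3267*72/7 = -235224/7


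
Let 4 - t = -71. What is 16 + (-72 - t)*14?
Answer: -2042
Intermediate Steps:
t = 75 (t = 4 - 1*(-71) = 4 + 71 = 75)
16 + (-72 - t)*14 = 16 + (-72 - 1*75)*14 = 16 + (-72 - 75)*14 = 16 - 147*14 = 16 - 2058 = -2042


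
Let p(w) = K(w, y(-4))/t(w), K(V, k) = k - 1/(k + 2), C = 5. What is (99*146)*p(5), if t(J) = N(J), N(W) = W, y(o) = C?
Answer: 491436/35 ≈ 14041.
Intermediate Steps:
y(o) = 5
t(J) = J
K(V, k) = k - 1/(2 + k)
p(w) = 34/(7*w) (p(w) = ((-1 + 5² + 2*5)/(2 + 5))/w = ((-1 + 25 + 10)/7)/w = ((⅐)*34)/w = 34/(7*w))
(99*146)*p(5) = (99*146)*((34/7)/5) = 14454*((34/7)*(⅕)) = 14454*(34/35) = 491436/35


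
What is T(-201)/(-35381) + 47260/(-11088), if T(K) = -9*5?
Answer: -417901775/98076132 ≈ -4.2610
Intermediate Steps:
T(K) = -45
T(-201)/(-35381) + 47260/(-11088) = -45/(-35381) + 47260/(-11088) = -45*(-1/35381) + 47260*(-1/11088) = 45/35381 - 11815/2772 = -417901775/98076132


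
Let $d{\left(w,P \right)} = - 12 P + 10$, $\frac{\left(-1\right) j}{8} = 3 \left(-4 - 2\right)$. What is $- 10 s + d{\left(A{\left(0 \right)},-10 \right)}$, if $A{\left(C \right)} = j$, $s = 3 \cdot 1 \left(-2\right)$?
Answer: $190$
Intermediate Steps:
$j = 144$ ($j = - 8 \cdot 3 \left(-4 - 2\right) = - 8 \cdot 3 \left(-6\right) = \left(-8\right) \left(-18\right) = 144$)
$s = -6$ ($s = 3 \left(-2\right) = -6$)
$A{\left(C \right)} = 144$
$d{\left(w,P \right)} = 10 - 12 P$
$- 10 s + d{\left(A{\left(0 \right)},-10 \right)} = \left(-10\right) \left(-6\right) + \left(10 - -120\right) = 60 + \left(10 + 120\right) = 60 + 130 = 190$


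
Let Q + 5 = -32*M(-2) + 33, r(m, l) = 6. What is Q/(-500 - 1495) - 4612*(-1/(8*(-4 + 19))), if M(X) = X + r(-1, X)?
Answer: 51183/1330 ≈ 38.483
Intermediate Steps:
M(X) = 6 + X (M(X) = X + 6 = 6 + X)
Q = -100 (Q = -5 + (-32*(6 - 2) + 33) = -5 + (-32*4 + 33) = -5 + (-128 + 33) = -5 - 95 = -100)
Q/(-500 - 1495) - 4612*(-1/(8*(-4 + 19))) = -100/(-500 - 1495) - 4612*(-1/(8*(-4 + 19))) = -100/(-1995) - 4612/(15*(-8)) = -100*(-1/1995) - 4612/(-120) = 20/399 - 4612*(-1/120) = 20/399 + 1153/30 = 51183/1330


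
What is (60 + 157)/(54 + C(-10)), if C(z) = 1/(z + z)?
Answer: 4340/1079 ≈ 4.0222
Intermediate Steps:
C(z) = 1/(2*z)
(60 + 157)/(54 + C(-10)) = (60 + 157)/(54 + (1/2)/(-10)) = 217/(54 + (1/2)*(-1/10)) = 217/(54 - 1/20) = 217/(1079/20) = 217*(20/1079) = 4340/1079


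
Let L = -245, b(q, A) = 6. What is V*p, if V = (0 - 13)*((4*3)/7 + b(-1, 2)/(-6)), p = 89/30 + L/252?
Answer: -4667/252 ≈ -18.520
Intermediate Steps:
p = 359/180 (p = 89/30 - 245/252 = 89*(1/30) - 245*1/252 = 89/30 - 35/36 = 359/180 ≈ 1.9944)
V = -65/7 (V = (0 - 13)*((4*3)/7 + 6/(-6)) = -13*(12*(⅐) + 6*(-⅙)) = -13*(12/7 - 1) = -13*5/7 = -65/7 ≈ -9.2857)
V*p = -65/7*359/180 = -4667/252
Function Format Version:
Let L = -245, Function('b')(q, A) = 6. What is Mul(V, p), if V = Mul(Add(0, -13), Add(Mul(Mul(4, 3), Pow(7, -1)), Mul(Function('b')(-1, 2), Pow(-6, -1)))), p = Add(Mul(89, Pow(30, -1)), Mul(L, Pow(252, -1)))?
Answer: Rational(-4667, 252) ≈ -18.520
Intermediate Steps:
p = Rational(359, 180) (p = Add(Mul(89, Pow(30, -1)), Mul(-245, Pow(252, -1))) = Add(Mul(89, Rational(1, 30)), Mul(-245, Rational(1, 252))) = Add(Rational(89, 30), Rational(-35, 36)) = Rational(359, 180) ≈ 1.9944)
V = Rational(-65, 7) (V = Mul(Add(0, -13), Add(Mul(Mul(4, 3), Pow(7, -1)), Mul(6, Pow(-6, -1)))) = Mul(-13, Add(Mul(12, Rational(1, 7)), Mul(6, Rational(-1, 6)))) = Mul(-13, Add(Rational(12, 7), -1)) = Mul(-13, Rational(5, 7)) = Rational(-65, 7) ≈ -9.2857)
Mul(V, p) = Mul(Rational(-65, 7), Rational(359, 180)) = Rational(-4667, 252)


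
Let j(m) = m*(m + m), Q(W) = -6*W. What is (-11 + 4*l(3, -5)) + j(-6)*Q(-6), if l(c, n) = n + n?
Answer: 2541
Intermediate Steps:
l(c, n) = 2*n
j(m) = 2*m² (j(m) = m*(2*m) = 2*m²)
(-11 + 4*l(3, -5)) + j(-6)*Q(-6) = (-11 + 4*(2*(-5))) + (2*(-6)²)*(-6*(-6)) = (-11 + 4*(-10)) + (2*36)*36 = (-11 - 40) + 72*36 = -51 + 2592 = 2541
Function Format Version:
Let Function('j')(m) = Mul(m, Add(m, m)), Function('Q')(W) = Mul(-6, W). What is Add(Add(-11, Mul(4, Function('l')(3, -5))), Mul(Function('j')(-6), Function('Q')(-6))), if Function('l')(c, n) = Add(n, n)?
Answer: 2541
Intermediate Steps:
Function('l')(c, n) = Mul(2, n)
Function('j')(m) = Mul(2, Pow(m, 2)) (Function('j')(m) = Mul(m, Mul(2, m)) = Mul(2, Pow(m, 2)))
Add(Add(-11, Mul(4, Function('l')(3, -5))), Mul(Function('j')(-6), Function('Q')(-6))) = Add(Add(-11, Mul(4, Mul(2, -5))), Mul(Mul(2, Pow(-6, 2)), Mul(-6, -6))) = Add(Add(-11, Mul(4, -10)), Mul(Mul(2, 36), 36)) = Add(Add(-11, -40), Mul(72, 36)) = Add(-51, 2592) = 2541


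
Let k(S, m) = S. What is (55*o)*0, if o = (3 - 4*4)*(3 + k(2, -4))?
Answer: 0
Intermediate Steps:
o = -65 (o = (3 - 4*4)*(3 + 2) = (3 - 16)*5 = -13*5 = -65)
(55*o)*0 = (55*(-65))*0 = -3575*0 = 0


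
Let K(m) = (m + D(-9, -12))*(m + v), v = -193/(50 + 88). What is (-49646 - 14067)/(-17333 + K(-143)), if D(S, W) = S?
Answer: -4396197/318475 ≈ -13.804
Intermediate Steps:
v = -193/138 ≈ -1.3986
K(m) = (-9 + m)*(-193/138 + m) (K(m) = (m - 9)*(m - 193/138) = (-9 + m)*(-193/138 + m))
(-49646 - 14067)/(-17333 + K(-143)) = (-49646 - 14067)/(-17333 + (579/46 + (-143)² - 1435/138*(-143))) = -63713/(-17333 + (579/46 + 20449 + 205205/138)) = -63713/(-17333 + 1514452/69) = -63713/318475/69 = -63713*69/318475 = -4396197/318475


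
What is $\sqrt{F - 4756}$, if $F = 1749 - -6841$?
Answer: $3 \sqrt{426} \approx 61.919$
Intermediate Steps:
$F = 8590$ ($F = 1749 + 6841 = 8590$)
$\sqrt{F - 4756} = \sqrt{8590 - 4756} = \sqrt{3834} = 3 \sqrt{426}$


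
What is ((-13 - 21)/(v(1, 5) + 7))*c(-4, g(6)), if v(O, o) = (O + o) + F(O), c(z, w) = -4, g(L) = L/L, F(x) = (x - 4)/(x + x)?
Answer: 272/23 ≈ 11.826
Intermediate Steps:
F(x) = (-4 + x)/(2*x) (F(x) = (-4 + x)/((2*x)) = (-4 + x)*(1/(2*x)) = (-4 + x)/(2*x))
g(L) = 1
v(O, o) = O + o + (-4 + O)/(2*O) (v(O, o) = (O + o) + (-4 + O)/(2*O) = O + o + (-4 + O)/(2*O))
((-13 - 21)/(v(1, 5) + 7))*c(-4, g(6)) = ((-13 - 21)/((½ + 1 + 5 - 2/1) + 7))*(-4) = -34/((½ + 1 + 5 - 2*1) + 7)*(-4) = -34/((½ + 1 + 5 - 2) + 7)*(-4) = -34/(9/2 + 7)*(-4) = -34/23/2*(-4) = -34*2/23*(-4) = -68/23*(-4) = 272/23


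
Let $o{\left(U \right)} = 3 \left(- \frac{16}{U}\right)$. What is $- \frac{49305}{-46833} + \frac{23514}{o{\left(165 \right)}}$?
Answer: $- \frac{10094487505}{124888} \approx -80828.0$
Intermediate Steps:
$o{\left(U \right)} = - \frac{48}{U}$
$- \frac{49305}{-46833} + \frac{23514}{o{\left(165 \right)}} = - \frac{49305}{-46833} + \frac{23514}{\left(-48\right) \frac{1}{165}} = \left(-49305\right) \left(- \frac{1}{46833}\right) + \frac{23514}{\left(-48\right) \frac{1}{165}} = \frac{16435}{15611} + \frac{23514}{- \frac{16}{55}} = \frac{16435}{15611} + 23514 \left(- \frac{55}{16}\right) = \frac{16435}{15611} - \frac{646635}{8} = - \frac{10094487505}{124888}$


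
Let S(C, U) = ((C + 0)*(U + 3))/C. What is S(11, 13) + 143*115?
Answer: 16461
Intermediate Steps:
S(C, U) = 3 + U (S(C, U) = (C*(3 + U))/C = 3 + U)
S(11, 13) + 143*115 = (3 + 13) + 143*115 = 16 + 16445 = 16461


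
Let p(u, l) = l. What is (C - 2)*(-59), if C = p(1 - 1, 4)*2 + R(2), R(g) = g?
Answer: -472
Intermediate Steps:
C = 10 (C = 4*2 + 2 = 8 + 2 = 10)
(C - 2)*(-59) = (10 - 2)*(-59) = 8*(-59) = -472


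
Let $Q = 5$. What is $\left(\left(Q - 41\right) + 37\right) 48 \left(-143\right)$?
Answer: $-6864$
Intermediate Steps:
$\left(\left(Q - 41\right) + 37\right) 48 \left(-143\right) = \left(\left(5 - 41\right) + 37\right) 48 \left(-143\right) = \left(-36 + 37\right) 48 \left(-143\right) = 1 \cdot 48 \left(-143\right) = 48 \left(-143\right) = -6864$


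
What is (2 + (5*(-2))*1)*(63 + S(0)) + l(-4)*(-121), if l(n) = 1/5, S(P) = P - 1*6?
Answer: -2401/5 ≈ -480.20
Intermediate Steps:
S(P) = -6 + P (S(P) = P - 6 = -6 + P)
l(n) = ⅕
(2 + (5*(-2))*1)*(63 + S(0)) + l(-4)*(-121) = (2 + (5*(-2))*1)*(63 + (-6 + 0)) + (⅕)*(-121) = (2 - 10*1)*(63 - 6) - 121/5 = (2 - 10)*57 - 121/5 = -8*57 - 121/5 = -456 - 121/5 = -2401/5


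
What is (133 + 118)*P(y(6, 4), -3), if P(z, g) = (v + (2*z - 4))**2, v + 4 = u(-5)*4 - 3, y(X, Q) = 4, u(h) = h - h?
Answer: 2259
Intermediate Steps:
u(h) = 0
v = -7 (v = -4 + (0*4 - 3) = -4 + (0 - 3) = -4 - 3 = -7)
P(z, g) = (-11 + 2*z)**2 (P(z, g) = (-7 + (2*z - 4))**2 = (-7 + (-4 + 2*z))**2 = (-11 + 2*z)**2)
(133 + 118)*P(y(6, 4), -3) = (133 + 118)*(-11 + 2*4)**2 = 251*(-11 + 8)**2 = 251*(-3)**2 = 251*9 = 2259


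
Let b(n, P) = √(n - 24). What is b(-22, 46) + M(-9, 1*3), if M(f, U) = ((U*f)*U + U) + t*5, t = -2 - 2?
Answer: -98 + I*√46 ≈ -98.0 + 6.7823*I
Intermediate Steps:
b(n, P) = √(-24 + n)
t = -4
M(f, U) = -20 + U + f*U² (M(f, U) = ((U*f)*U + U) - 4*5 = (f*U² + U) - 20 = (U + f*U²) - 20 = -20 + U + f*U²)
b(-22, 46) + M(-9, 1*3) = √(-24 - 22) + (-20 + 1*3 - 9*(1*3)²) = √(-46) + (-20 + 3 - 9*3²) = I*√46 + (-20 + 3 - 9*9) = I*√46 + (-20 + 3 - 81) = I*√46 - 98 = -98 + I*√46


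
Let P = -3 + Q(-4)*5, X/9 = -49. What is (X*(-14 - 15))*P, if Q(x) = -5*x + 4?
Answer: 1496313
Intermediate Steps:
X = -441 (X = 9*(-49) = -441)
Q(x) = 4 - 5*x
P = 117 (P = -3 + (4 - 5*(-4))*5 = -3 + (4 + 20)*5 = -3 + 24*5 = -3 + 120 = 117)
(X*(-14 - 15))*P = -441*(-14 - 15)*117 = -441*(-29)*117 = 12789*117 = 1496313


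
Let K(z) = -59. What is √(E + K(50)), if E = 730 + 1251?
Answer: 31*√2 ≈ 43.841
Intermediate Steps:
E = 1981
√(E + K(50)) = √(1981 - 59) = √1922 = 31*√2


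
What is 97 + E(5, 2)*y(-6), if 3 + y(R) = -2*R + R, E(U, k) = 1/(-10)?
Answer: 967/10 ≈ 96.700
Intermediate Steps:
E(U, k) = -⅒
y(R) = -3 - R (y(R) = -3 + (-2*R + R) = -3 - R)
97 + E(5, 2)*y(-6) = 97 - (-3 - 1*(-6))/10 = 97 - (-3 + 6)/10 = 97 - ⅒*3 = 97 - 3/10 = 967/10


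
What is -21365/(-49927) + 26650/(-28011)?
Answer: -732099535/1398505197 ≈ -0.52349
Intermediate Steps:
-21365/(-49927) + 26650/(-28011) = -21365*(-1/49927) + 26650*(-1/28011) = 21365/49927 - 26650/28011 = -732099535/1398505197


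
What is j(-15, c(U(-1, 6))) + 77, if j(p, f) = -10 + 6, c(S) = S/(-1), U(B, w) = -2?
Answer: 73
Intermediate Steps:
c(S) = -S (c(S) = S*(-1) = -S)
j(p, f) = -4
j(-15, c(U(-1, 6))) + 77 = -4 + 77 = 73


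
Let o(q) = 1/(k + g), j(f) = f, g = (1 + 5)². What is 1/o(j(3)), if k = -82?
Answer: -46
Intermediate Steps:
g = 36 (g = 6² = 36)
o(q) = -1/46 (o(q) = 1/(-82 + 36) = 1/(-46) = -1/46)
1/o(j(3)) = 1/(-1/46) = -46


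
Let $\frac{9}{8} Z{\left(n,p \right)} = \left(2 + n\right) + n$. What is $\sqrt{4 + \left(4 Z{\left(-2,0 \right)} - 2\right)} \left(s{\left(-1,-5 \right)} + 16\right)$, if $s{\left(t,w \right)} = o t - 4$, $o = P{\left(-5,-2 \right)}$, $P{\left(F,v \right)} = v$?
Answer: $\frac{14 i \sqrt{46}}{3} \approx 31.651 i$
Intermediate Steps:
$o = -2$
$s{\left(t,w \right)} = -4 - 2 t$ ($s{\left(t,w \right)} = - 2 t - 4 = -4 - 2 t$)
$Z{\left(n,p \right)} = \frac{16}{9} + \frac{16 n}{9}$ ($Z{\left(n,p \right)} = \frac{8 \left(\left(2 + n\right) + n\right)}{9} = \frac{8 \left(2 + 2 n\right)}{9} = \frac{16}{9} + \frac{16 n}{9}$)
$\sqrt{4 + \left(4 Z{\left(-2,0 \right)} - 2\right)} \left(s{\left(-1,-5 \right)} + 16\right) = \sqrt{4 + \left(4 \left(\frac{16}{9} + \frac{16}{9} \left(-2\right)\right) - 2\right)} \left(\left(-4 - -2\right) + 16\right) = \sqrt{4 + \left(4 \left(\frac{16}{9} - \frac{32}{9}\right) - 2\right)} \left(\left(-4 + 2\right) + 16\right) = \sqrt{4 + \left(4 \left(- \frac{16}{9}\right) - 2\right)} \left(-2 + 16\right) = \sqrt{4 - \frac{82}{9}} \cdot 14 = \sqrt{- \frac{46}{9}} \cdot 14 = \frac{i \sqrt{46}}{3} \cdot 14 = \frac{14 i \sqrt{46}}{3}$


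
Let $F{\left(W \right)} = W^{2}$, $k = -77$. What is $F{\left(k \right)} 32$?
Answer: $189728$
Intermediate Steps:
$F{\left(k \right)} 32 = \left(-77\right)^{2} \cdot 32 = 5929 \cdot 32 = 189728$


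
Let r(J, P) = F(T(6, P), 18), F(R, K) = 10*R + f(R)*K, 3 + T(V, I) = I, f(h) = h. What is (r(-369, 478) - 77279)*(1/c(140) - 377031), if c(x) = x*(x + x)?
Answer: 945585000816821/39200 ≈ 2.4122e+10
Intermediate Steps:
T(V, I) = -3 + I
F(R, K) = 10*R + K*R (F(R, K) = 10*R + R*K = 10*R + K*R)
r(J, P) = -84 + 28*P (r(J, P) = (-3 + P)*(10 + 18) = (-3 + P)*28 = -84 + 28*P)
c(x) = 2*x² (c(x) = x*(2*x) = 2*x²)
(r(-369, 478) - 77279)*(1/c(140) - 377031) = ((-84 + 28*478) - 77279)*(1/(2*140²) - 377031) = ((-84 + 13384) - 77279)*(1/(2*19600) - 377031) = (13300 - 77279)*(1/39200 - 377031) = -63979*(1/39200 - 377031) = -63979*(-14779615199/39200) = 945585000816821/39200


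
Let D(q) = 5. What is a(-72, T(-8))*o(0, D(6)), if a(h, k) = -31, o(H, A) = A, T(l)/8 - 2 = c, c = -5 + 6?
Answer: -155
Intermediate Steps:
c = 1
T(l) = 24 (T(l) = 16 + 8*1 = 16 + 8 = 24)
a(-72, T(-8))*o(0, D(6)) = -31*5 = -155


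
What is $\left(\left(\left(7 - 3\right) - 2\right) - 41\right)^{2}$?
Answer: $1521$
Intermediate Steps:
$\left(\left(\left(7 - 3\right) - 2\right) - 41\right)^{2} = \left(\left(4 - 2\right) - 41\right)^{2} = \left(2 - 41\right)^{2} = \left(-39\right)^{2} = 1521$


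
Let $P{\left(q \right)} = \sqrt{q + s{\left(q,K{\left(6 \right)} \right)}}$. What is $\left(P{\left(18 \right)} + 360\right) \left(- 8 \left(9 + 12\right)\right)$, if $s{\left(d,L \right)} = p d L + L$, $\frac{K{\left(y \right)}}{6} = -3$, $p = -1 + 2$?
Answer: $-60480 - 3024 i \approx -60480.0 - 3024.0 i$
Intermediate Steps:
$p = 1$
$K{\left(y \right)} = -18$ ($K{\left(y \right)} = 6 \left(-3\right) = -18$)
$s{\left(d,L \right)} = L + L d$ ($s{\left(d,L \right)} = 1 d L + L = d L + L = L d + L = L + L d$)
$P{\left(q \right)} = \sqrt{-18 - 17 q}$ ($P{\left(q \right)} = \sqrt{q - 18 \left(1 + q\right)} = \sqrt{q - \left(18 + 18 q\right)} = \sqrt{-18 - 17 q}$)
$\left(P{\left(18 \right)} + 360\right) \left(- 8 \left(9 + 12\right)\right) = \left(\sqrt{-18 - 306} + 360\right) \left(- 8 \left(9 + 12\right)\right) = \left(\sqrt{-18 - 306} + 360\right) \left(\left(-8\right) 21\right) = \left(\sqrt{-324} + 360\right) \left(-168\right) = \left(18 i + 360\right) \left(-168\right) = \left(360 + 18 i\right) \left(-168\right) = -60480 - 3024 i$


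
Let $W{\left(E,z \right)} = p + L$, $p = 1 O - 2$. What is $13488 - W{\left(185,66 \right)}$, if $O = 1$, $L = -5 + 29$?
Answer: $13465$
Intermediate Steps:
$L = 24$
$p = -1$ ($p = 1 \cdot 1 - 2 = 1 - 2 = -1$)
$W{\left(E,z \right)} = 23$ ($W{\left(E,z \right)} = -1 + 24 = 23$)
$13488 - W{\left(185,66 \right)} = 13488 - 23 = 13465$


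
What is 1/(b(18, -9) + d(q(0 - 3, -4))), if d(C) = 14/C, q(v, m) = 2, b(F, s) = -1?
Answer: ⅙ ≈ 0.16667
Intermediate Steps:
1/(b(18, -9) + d(q(0 - 3, -4))) = 1/(-1 + 14/2) = 1/(-1 + 14*(½)) = 1/(-1 + 7) = 1/6 = ⅙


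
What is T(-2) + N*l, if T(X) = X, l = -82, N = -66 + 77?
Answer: -904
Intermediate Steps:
N = 11
T(-2) + N*l = -2 + 11*(-82) = -2 - 902 = -904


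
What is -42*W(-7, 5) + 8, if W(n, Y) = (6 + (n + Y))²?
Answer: -664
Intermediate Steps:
W(n, Y) = (6 + Y + n)² (W(n, Y) = (6 + (Y + n))² = (6 + Y + n)²)
-42*W(-7, 5) + 8 = -42*(6 + 5 - 7)² + 8 = -42*4² + 8 = -42*16 + 8 = -672 + 8 = -664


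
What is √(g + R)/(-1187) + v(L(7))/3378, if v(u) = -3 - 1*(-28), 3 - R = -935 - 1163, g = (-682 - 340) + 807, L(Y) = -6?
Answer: 25/3378 - √1886/1187 ≈ -0.029186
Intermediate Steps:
g = -215 (g = -1022 + 807 = -215)
R = 2101 (R = 3 - (-935 - 1163) = 3 - 1*(-2098) = 3 + 2098 = 2101)
v(u) = 25 (v(u) = -3 + 28 = 25)
√(g + R)/(-1187) + v(L(7))/3378 = √(-215 + 2101)/(-1187) + 25/3378 = √1886*(-1/1187) + 25*(1/3378) = -√1886/1187 + 25/3378 = 25/3378 - √1886/1187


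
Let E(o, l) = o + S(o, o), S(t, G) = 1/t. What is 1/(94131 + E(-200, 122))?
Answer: 200/18786199 ≈ 1.0646e-5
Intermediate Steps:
E(o, l) = o + 1/o
1/(94131 + E(-200, 122)) = 1/(94131 + (-200 + 1/(-200))) = 1/(94131 + (-200 - 1/200)) = 1/(94131 - 40001/200) = 1/(18786199/200) = 200/18786199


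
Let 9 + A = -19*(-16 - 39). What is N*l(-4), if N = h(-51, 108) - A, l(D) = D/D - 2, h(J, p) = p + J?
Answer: 979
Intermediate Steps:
h(J, p) = J + p
A = 1036 (A = -9 - 19*(-16 - 39) = -9 - 19*(-55) = -9 + 1045 = 1036)
l(D) = -1 (l(D) = 1 - 2 = -1)
N = -979 (N = (-51 + 108) - 1*1036 = 57 - 1036 = -979)
N*l(-4) = -979*(-1) = 979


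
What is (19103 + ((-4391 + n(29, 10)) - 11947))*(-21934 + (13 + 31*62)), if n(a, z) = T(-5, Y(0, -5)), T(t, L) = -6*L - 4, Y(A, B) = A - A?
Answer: -55217239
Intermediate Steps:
Y(A, B) = 0
T(t, L) = -4 - 6*L
n(a, z) = -4 (n(a, z) = -4 - 6*0 = -4 + 0 = -4)
(19103 + ((-4391 + n(29, 10)) - 11947))*(-21934 + (13 + 31*62)) = (19103 + ((-4391 - 4) - 11947))*(-21934 + (13 + 31*62)) = (19103 + (-4395 - 11947))*(-21934 + (13 + 1922)) = (19103 - 16342)*(-21934 + 1935) = 2761*(-19999) = -55217239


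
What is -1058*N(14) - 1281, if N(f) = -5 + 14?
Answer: -10803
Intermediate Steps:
N(f) = 9
-1058*N(14) - 1281 = -1058*9 - 1281 = -9522 - 1281 = -10803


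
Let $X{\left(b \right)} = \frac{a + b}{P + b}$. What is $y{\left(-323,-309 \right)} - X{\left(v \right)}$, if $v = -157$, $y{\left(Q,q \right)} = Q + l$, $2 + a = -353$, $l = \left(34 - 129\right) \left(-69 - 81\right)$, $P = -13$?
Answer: $\frac{1183539}{85} \approx 13924.0$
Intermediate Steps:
$l = 14250$ ($l = \left(-95\right) \left(-150\right) = 14250$)
$a = -355$ ($a = -2 - 353 = -355$)
$y{\left(Q,q \right)} = 14250 + Q$ ($y{\left(Q,q \right)} = Q + 14250 = 14250 + Q$)
$X{\left(b \right)} = \frac{-355 + b}{-13 + b}$
$y{\left(-323,-309 \right)} - X{\left(v \right)} = \left(14250 - 323\right) - \frac{-355 - 157}{-13 - 157} = 13927 - \frac{1}{-170} \left(-512\right) = 13927 - \left(- \frac{1}{170}\right) \left(-512\right) = 13927 - \frac{256}{85} = \frac{1183539}{85}$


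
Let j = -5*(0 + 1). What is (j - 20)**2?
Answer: 625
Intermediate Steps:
j = -5 (j = -5*1 = -5)
(j - 20)**2 = (-5 - 20)**2 = (-25)**2 = 625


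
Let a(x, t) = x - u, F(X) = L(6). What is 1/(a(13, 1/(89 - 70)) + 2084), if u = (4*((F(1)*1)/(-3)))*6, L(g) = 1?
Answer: 1/2105 ≈ 0.00047506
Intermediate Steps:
F(X) = 1
u = -8 (u = (4*((1*1)/(-3)))*6 = (4*(1*(-1/3)))*6 = (4*(-1/3))*6 = -4/3*6 = -8)
a(x, t) = 8 + x (a(x, t) = x - 1*(-8) = x + 8 = 8 + x)
1/(a(13, 1/(89 - 70)) + 2084) = 1/((8 + 13) + 2084) = 1/(21 + 2084) = 1/2105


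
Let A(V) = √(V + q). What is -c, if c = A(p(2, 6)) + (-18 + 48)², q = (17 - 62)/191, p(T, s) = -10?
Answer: -900 - I*√373405/191 ≈ -900.0 - 3.1993*I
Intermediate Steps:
q = -45/191 (q = -45*1/191 = -45/191 ≈ -0.23560)
A(V) = √(-45/191 + V) (A(V) = √(V - 45/191) = √(-45/191 + V))
c = 900 + I*√373405/191 (c = √(-8595 + 36481*(-10))/191 + (-18 + 48)² = √(-8595 - 364810)/191 + 30² = √(-373405)/191 + 900 = (I*√373405)/191 + 900 = I*√373405/191 + 900 = 900 + I*√373405/191 ≈ 900.0 + 3.1993*I)
-c = -(900 + I*√373405/191) = -900 - I*√373405/191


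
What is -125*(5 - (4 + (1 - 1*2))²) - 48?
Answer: 452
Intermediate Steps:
-125*(5 - (4 + (1 - 1*2))²) - 48 = -125*(5 - (4 + (1 - 2))²) - 48 = -125*(5 - (4 - 1)²) - 48 = -125*(5 - 1*3²) - 48 = -125*(5 - 1*9) - 48 = -125*(5 - 9) - 48 = -125*(-4) - 48 = 500 - 48 = 452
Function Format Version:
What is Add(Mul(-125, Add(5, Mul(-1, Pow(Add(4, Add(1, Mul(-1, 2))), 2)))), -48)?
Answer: 452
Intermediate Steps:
Add(Mul(-125, Add(5, Mul(-1, Pow(Add(4, Add(1, Mul(-1, 2))), 2)))), -48) = Add(Mul(-125, Add(5, Mul(-1, Pow(Add(4, Add(1, -2)), 2)))), -48) = Add(Mul(-125, Add(5, Mul(-1, Pow(Add(4, -1), 2)))), -48) = Add(Mul(-125, Add(5, Mul(-1, Pow(3, 2)))), -48) = Add(Mul(-125, Add(5, Mul(-1, 9))), -48) = Add(Mul(-125, Add(5, -9)), -48) = Add(Mul(-125, -4), -48) = Add(500, -48) = 452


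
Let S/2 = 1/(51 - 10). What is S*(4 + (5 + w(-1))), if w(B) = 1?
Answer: 20/41 ≈ 0.48780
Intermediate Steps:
S = 2/41 (S = 2/(51 - 10) = 2/41 ≈ 0.048781)
S*(4 + (5 + w(-1))) = 2*(4 + (5 + 1))/41 = 2*(4 + 6)/41 = (2/41)*10 = 20/41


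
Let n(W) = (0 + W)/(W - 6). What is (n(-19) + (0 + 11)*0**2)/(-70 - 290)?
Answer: -19/9000 ≈ -0.0021111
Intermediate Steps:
n(W) = W/(-6 + W)
(n(-19) + (0 + 11)*0**2)/(-70 - 290) = (-19/(-6 - 19) + (0 + 11)*0**2)/(-70 - 290) = (-19/(-25) + 11*0)/(-360) = (-19*(-1/25) + 0)*(-1/360) = (19/25 + 0)*(-1/360) = (19/25)*(-1/360) = -19/9000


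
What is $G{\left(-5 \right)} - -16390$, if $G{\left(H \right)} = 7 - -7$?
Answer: $16404$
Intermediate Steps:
$G{\left(H \right)} = 14$ ($G{\left(H \right)} = 7 + 7 = 14$)
$G{\left(-5 \right)} - -16390 = 14 - -16390 = 14 + 16390 = 16404$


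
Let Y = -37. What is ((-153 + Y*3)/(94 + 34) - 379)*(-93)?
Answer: 567021/16 ≈ 35439.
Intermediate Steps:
((-153 + Y*3)/(94 + 34) - 379)*(-93) = ((-153 - 37*3)/(94 + 34) - 379)*(-93) = ((-153 - 111)/128 - 379)*(-93) = (-264*1/128 - 379)*(-93) = (-33/16 - 379)*(-93) = -6097/16*(-93) = 567021/16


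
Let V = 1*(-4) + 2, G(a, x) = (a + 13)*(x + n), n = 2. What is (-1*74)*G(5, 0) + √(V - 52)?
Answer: -2664 + 3*I*√6 ≈ -2664.0 + 7.3485*I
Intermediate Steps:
G(a, x) = (2 + x)*(13 + a) (G(a, x) = (a + 13)*(x + 2) = (13 + a)*(2 + x) = (2 + x)*(13 + a))
V = -2 (V = -4 + 2 = -2)
(-1*74)*G(5, 0) + √(V - 52) = (-1*74)*(26 + 2*5 + 13*0 + 5*0) + √(-2 - 52) = -74*(26 + 10 + 0 + 0) + √(-54) = -74*36 + 3*I*√6 = -2664 + 3*I*√6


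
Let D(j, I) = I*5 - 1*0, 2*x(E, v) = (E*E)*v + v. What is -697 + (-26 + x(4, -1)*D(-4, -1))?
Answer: -1361/2 ≈ -680.50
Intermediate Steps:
x(E, v) = v/2 + v*E²/2 (x(E, v) = ((E*E)*v + v)/2 = (E²*v + v)/2 = (v*E² + v)/2 = (v + v*E²)/2 = v/2 + v*E²/2)
D(j, I) = 5*I (D(j, I) = 5*I + 0 = 5*I)
-697 + (-26 + x(4, -1)*D(-4, -1)) = -697 + (-26 + ((½)*(-1)*(1 + 4²))*(5*(-1))) = -697 + (-26 + ((½)*(-1)*(1 + 16))*(-5)) = -697 + (-26 + ((½)*(-1)*17)*(-5)) = -697 + (-26 - 17/2*(-5)) = -697 + (-26 + 85/2) = -697 + 33/2 = -1361/2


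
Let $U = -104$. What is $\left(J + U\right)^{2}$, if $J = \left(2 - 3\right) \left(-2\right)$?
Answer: $10404$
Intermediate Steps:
$J = 2$ ($J = \left(-1\right) \left(-2\right) = 2$)
$\left(J + U\right)^{2} = \left(2 - 104\right)^{2} = \left(-102\right)^{2} = 10404$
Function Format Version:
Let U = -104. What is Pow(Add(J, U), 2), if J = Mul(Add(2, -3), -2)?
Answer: 10404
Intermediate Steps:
J = 2 (J = Mul(-1, -2) = 2)
Pow(Add(J, U), 2) = Pow(Add(2, -104), 2) = Pow(-102, 2) = 10404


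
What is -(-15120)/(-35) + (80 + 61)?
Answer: -291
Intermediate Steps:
-(-15120)/(-35) + (80 + 61) = -(-15120)*(-1)/35 + 141 = -126*24/7 + 141 = -432 + 141 = -291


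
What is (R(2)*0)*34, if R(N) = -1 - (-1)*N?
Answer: 0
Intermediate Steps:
R(N) = -1 + N
(R(2)*0)*34 = ((-1 + 2)*0)*34 = (1*0)*34 = 0*34 = 0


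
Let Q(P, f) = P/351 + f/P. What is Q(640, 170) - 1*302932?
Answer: -6805017521/22464 ≈ -3.0293e+5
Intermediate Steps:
Q(P, f) = P/351 + f/P (Q(P, f) = P*(1/351) + f/P = P/351 + f/P)
Q(640, 170) - 1*302932 = ((1/351)*640 + 170/640) - 1*302932 = (640/351 + 170*(1/640)) - 302932 = (640/351 + 17/64) - 302932 = 46927/22464 - 302932 = -6805017521/22464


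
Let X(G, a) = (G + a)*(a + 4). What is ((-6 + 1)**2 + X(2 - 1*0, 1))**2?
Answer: 1600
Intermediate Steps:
X(G, a) = (4 + a)*(G + a) (X(G, a) = (G + a)*(4 + a) = (4 + a)*(G + a))
((-6 + 1)**2 + X(2 - 1*0, 1))**2 = ((-6 + 1)**2 + (1**2 + 4*(2 - 1*0) + 4*1 + (2 - 1*0)*1))**2 = ((-5)**2 + (1 + 4*(2 + 0) + 4 + (2 + 0)*1))**2 = (25 + (1 + 4*2 + 4 + 2*1))**2 = (25 + (1 + 8 + 4 + 2))**2 = (25 + 15)**2 = 40**2 = 1600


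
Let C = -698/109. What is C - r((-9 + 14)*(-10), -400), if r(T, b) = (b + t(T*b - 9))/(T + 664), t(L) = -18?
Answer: -191505/33463 ≈ -5.7229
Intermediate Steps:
r(T, b) = (-18 + b)/(664 + T) (r(T, b) = (b - 18)/(T + 664) = (-18 + b)/(664 + T))
C = -698/109 (C = (1/109)*(-698) = -698/109 ≈ -6.4037)
C - r((-9 + 14)*(-10), -400) = -698/109 - (-18 - 400)/(664 + (-9 + 14)*(-10)) = -698/109 - (-418)/(664 + 5*(-10)) = -698/109 - (-418)/(664 - 50) = -698/109 - (-418)/614 = -698/109 - 1*(-209/307) = -698/109 + 209/307 = -191505/33463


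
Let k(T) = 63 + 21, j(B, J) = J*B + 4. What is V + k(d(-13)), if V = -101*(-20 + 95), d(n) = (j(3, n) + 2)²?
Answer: -7491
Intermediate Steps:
j(B, J) = 4 + B*J (j(B, J) = B*J + 4 = 4 + B*J)
d(n) = (6 + 3*n)² (d(n) = ((4 + 3*n) + 2)² = (6 + 3*n)²)
V = -7575 (V = -101*75 = -7575)
k(T) = 84
V + k(d(-13)) = -7575 + 84 = -7491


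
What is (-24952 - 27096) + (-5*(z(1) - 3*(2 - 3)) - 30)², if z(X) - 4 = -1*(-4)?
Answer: -44823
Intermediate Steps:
z(X) = 8 (z(X) = 4 - 1*(-4) = 4 + 4 = 8)
(-24952 - 27096) + (-5*(z(1) - 3*(2 - 3)) - 30)² = (-24952 - 27096) + (-5*(8 - 3*(2 - 3)) - 30)² = -52048 + (-5*(8 - 3*(-1)) - 30)² = -52048 + (-5*(8 + 3) - 30)² = -52048 + (-5*11 - 30)² = -52048 + (-55 - 30)² = -52048 + (-85)² = -52048 + 7225 = -44823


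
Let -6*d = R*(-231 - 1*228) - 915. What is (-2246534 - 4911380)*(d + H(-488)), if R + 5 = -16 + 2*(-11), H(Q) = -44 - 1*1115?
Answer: 30750398544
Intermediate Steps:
H(Q) = -1159 (H(Q) = -44 - 1115 = -1159)
R = -43 (R = -5 + (-16 + 2*(-11)) = -5 + (-16 - 22) = -5 - 38 = -43)
d = -3137 (d = -(-43*(-231 - 1*228) - 915)/6 = -(-43*(-231 - 228) - 915)/6 = -(-43*(-459) - 915)/6 = -(19737 - 915)/6 = -1/6*18822 = -3137)
(-2246534 - 4911380)*(d + H(-488)) = (-2246534 - 4911380)*(-3137 - 1159) = -7157914*(-4296) = 30750398544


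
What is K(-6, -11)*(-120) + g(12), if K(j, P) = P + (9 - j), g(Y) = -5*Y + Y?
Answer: -528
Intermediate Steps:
g(Y) = -4*Y
K(j, P) = 9 + P - j
K(-6, -11)*(-120) + g(12) = (9 - 11 - 1*(-6))*(-120) - 4*12 = (9 - 11 + 6)*(-120) - 48 = 4*(-120) - 48 = -480 - 48 = -528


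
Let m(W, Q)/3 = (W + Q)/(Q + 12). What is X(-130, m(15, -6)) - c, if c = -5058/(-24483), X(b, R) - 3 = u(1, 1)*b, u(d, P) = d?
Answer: -1038133/8161 ≈ -127.21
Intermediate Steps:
m(W, Q) = 3*(Q + W)/(12 + Q) (m(W, Q) = 3*((W + Q)/(Q + 12)) = 3*((Q + W)/(12 + Q)) = 3*(Q + W)/(12 + Q))
X(b, R) = 3 + b (X(b, R) = 3 + 1*b = 3 + b)
c = 1686/8161 (c = -5058*(-1/24483) = 1686/8161 ≈ 0.20659)
X(-130, m(15, -6)) - c = (3 - 130) - 1*1686/8161 = -127 - 1686/8161 = -1038133/8161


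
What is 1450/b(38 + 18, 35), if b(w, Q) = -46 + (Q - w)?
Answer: -1450/67 ≈ -21.642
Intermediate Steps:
b(w, Q) = -46 + Q - w
1450/b(38 + 18, 35) = 1450/(-46 + 35 - (38 + 18)) = 1450/(-46 + 35 - 1*56) = 1450/(-46 + 35 - 56) = 1450/(-67) = 1450*(-1/67) = -1450/67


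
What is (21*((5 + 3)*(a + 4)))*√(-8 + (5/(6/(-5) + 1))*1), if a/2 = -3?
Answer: -336*I*√33 ≈ -1930.2*I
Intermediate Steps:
a = -6 (a = 2*(-3) = -6)
(21*((5 + 3)*(a + 4)))*√(-8 + (5/(6/(-5) + 1))*1) = (21*((5 + 3)*(-6 + 4)))*√(-8 + (5/(6/(-5) + 1))*1) = (21*(8*(-2)))*√(-8 + (5/(6*(-⅕) + 1))*1) = (21*(-16))*√(-8 + (5/(-6/5 + 1))*1) = -336*√(-8 + (5/(-⅕))*1) = -336*√(-8 + (5*(-5))*1) = -336*√(-8 - 25*1) = -336*√(-8 - 25) = -336*I*√33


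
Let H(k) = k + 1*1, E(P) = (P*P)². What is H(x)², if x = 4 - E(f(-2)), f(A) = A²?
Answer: 63001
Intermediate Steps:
E(P) = P⁴ (E(P) = (P²)² = P⁴)
x = -252 (x = 4 - ((-2)²)⁴ = 4 - 1*4⁴ = 4 - 1*256 = 4 - 256 = -252)
H(k) = 1 + k (H(k) = k + 1 = 1 + k)
H(x)² = (1 - 252)² = (-251)² = 63001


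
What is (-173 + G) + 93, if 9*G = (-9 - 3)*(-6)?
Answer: -72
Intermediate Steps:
G = 8 (G = ((-9 - 3)*(-6))/9 = (-12*(-6))/9 = (⅑)*72 = 8)
(-173 + G) + 93 = (-173 + 8) + 93 = -165 + 93 = -72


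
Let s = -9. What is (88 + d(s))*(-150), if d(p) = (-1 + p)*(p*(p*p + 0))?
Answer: -1106700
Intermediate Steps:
d(p) = p**3*(-1 + p) (d(p) = (-1 + p)*(p*(p**2 + 0)) = (-1 + p)*(p*p**2) = (-1 + p)*p**3 = p**3*(-1 + p))
(88 + d(s))*(-150) = (88 + (-9)**3*(-1 - 9))*(-150) = (88 - 729*(-10))*(-150) = (88 + 7290)*(-150) = 7378*(-150) = -1106700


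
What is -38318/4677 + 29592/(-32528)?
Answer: -173101211/19016682 ≈ -9.1026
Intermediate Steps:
-38318/4677 + 29592/(-32528) = -38318*1/4677 + 29592*(-1/32528) = -38318/4677 - 3699/4066 = -173101211/19016682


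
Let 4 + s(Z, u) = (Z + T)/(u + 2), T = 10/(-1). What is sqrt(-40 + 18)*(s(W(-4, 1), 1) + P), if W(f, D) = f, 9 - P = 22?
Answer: -65*I*sqrt(22)/3 ≈ -101.63*I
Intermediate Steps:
P = -13 (P = 9 - 1*22 = 9 - 22 = -13)
T = -10 (T = 10*(-1) = -10)
s(Z, u) = -4 + (-10 + Z)/(2 + u) (s(Z, u) = -4 + (Z - 10)/(u + 2) = -4 + (-10 + Z)/(2 + u))
sqrt(-40 + 18)*(s(W(-4, 1), 1) + P) = sqrt(-40 + 18)*((-18 - 4 - 4*1)/(2 + 1) - 13) = sqrt(-22)*((-18 - 4 - 4)/3 - 13) = (I*sqrt(22))*((1/3)*(-26) - 13) = (I*sqrt(22))*(-26/3 - 13) = (I*sqrt(22))*(-65/3) = -65*I*sqrt(22)/3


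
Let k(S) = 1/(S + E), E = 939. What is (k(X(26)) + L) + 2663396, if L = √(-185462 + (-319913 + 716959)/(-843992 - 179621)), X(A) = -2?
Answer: 2495602053/937 + 2*I*√48581110894948369/1023613 ≈ 2.6634e+6 + 430.65*I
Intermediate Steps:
L = 2*I*√48581110894948369/1023613 (L = √(-185462 + 397046/(-1023613)) = √(-185462 + 397046*(-1/1023613)) = √(-185462 - 397046/1023613) = √(-189841711252/1023613) = 2*I*√48581110894948369/1023613 ≈ 430.65*I)
k(S) = 1/(939 + S) (k(S) = 1/(S + 939) = 1/(939 + S))
(k(X(26)) + L) + 2663396 = (1/(939 - 2) + 2*I*√48581110894948369/1023613) + 2663396 = (1/937 + 2*I*√48581110894948369/1023613) + 2663396 = 2495602053/937 + 2*I*√48581110894948369/1023613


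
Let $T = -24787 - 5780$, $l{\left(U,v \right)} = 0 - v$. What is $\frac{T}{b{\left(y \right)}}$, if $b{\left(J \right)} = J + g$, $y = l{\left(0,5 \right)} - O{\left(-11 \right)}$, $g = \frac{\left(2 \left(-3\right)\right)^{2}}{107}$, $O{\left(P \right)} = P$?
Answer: $- \frac{1090223}{226} \approx -4824.0$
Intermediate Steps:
$l{\left(U,v \right)} = - v$
$g = \frac{36}{107}$ ($g = \left(-6\right)^{2} \cdot \frac{1}{107} = 36 \cdot \frac{1}{107} = \frac{36}{107} \approx 0.33645$)
$y = 6$ ($y = \left(-1\right) 5 - -11 = -5 + 11 = 6$)
$b{\left(J \right)} = \frac{36}{107} + J$ ($b{\left(J \right)} = J + \frac{36}{107} = \frac{36}{107} + J$)
$T = -30567$ ($T = -24787 - 5780 = -30567$)
$\frac{T}{b{\left(y \right)}} = - \frac{30567}{\frac{36}{107} + 6} = - \frac{30567}{\frac{678}{107}} = \left(-30567\right) \frac{107}{678} = - \frac{1090223}{226}$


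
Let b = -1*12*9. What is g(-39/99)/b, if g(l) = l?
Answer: 13/3564 ≈ 0.0036476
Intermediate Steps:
b = -108 (b = -12*9 = -108)
g(-39/99)/b = -39/99/(-108) = -39*1/99*(-1/108) = -13/33*(-1/108) = 13/3564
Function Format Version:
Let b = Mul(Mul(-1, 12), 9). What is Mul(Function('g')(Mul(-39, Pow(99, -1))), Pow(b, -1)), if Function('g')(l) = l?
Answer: Rational(13, 3564) ≈ 0.0036476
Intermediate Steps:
b = -108 (b = Mul(-12, 9) = -108)
Mul(Function('g')(Mul(-39, Pow(99, -1))), Pow(b, -1)) = Mul(Mul(-39, Pow(99, -1)), Pow(-108, -1)) = Mul(Mul(-39, Rational(1, 99)), Rational(-1, 108)) = Mul(Rational(-13, 33), Rational(-1, 108)) = Rational(13, 3564)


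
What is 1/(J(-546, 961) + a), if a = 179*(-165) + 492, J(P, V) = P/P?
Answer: -1/29042 ≈ -3.4433e-5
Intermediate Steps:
J(P, V) = 1
a = -29043 (a = -29535 + 492 = -29043)
1/(J(-546, 961) + a) = 1/(1 - 29043) = 1/(-29042) = -1/29042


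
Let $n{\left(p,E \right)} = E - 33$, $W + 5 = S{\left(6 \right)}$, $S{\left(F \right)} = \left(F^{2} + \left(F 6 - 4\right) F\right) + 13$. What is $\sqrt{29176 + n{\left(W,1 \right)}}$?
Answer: $2 \sqrt{7286} \approx 170.72$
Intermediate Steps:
$S{\left(F \right)} = 13 + F^{2} + F \left(-4 + 6 F\right)$ ($S{\left(F \right)} = \left(F^{2} + \left(6 F - 4\right) F\right) + 13 = \left(F^{2} + \left(-4 + 6 F\right) F\right) + 13 = \left(F^{2} + F \left(-4 + 6 F\right)\right) + 13 = 13 + F^{2} + F \left(-4 + 6 F\right)$)
$W = 236$ ($W = -5 + \left(13 - 24 + 7 \cdot 6^{2}\right) = -5 + \left(13 - 24 + 7 \cdot 36\right) = -5 + \left(13 - 24 + 252\right) = -5 + 241 = 236$)
$n{\left(p,E \right)} = -33 + E$
$\sqrt{29176 + n{\left(W,1 \right)}} = \sqrt{29176 + \left(-33 + 1\right)} = \sqrt{29176 - 32} = \sqrt{29144} = 2 \sqrt{7286}$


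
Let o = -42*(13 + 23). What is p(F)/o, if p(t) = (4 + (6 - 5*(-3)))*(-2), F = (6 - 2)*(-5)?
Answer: 25/756 ≈ 0.033069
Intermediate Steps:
o = -1512 (o = -42*36 = -1512)
F = -20 (F = 4*(-5) = -20)
p(t) = -50 (p(t) = (4 + (6 + 15))*(-2) = (4 + 21)*(-2) = 25*(-2) = -50)
p(F)/o = -50/(-1512) = -1/1512*(-50) = 25/756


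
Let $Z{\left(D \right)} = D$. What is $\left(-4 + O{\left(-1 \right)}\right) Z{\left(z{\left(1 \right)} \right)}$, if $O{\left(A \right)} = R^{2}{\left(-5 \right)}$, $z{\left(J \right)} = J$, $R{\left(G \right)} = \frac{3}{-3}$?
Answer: $-3$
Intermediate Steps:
$R{\left(G \right)} = -1$ ($R{\left(G \right)} = 3 \left(- \frac{1}{3}\right) = -1$)
$O{\left(A \right)} = 1$ ($O{\left(A \right)} = \left(-1\right)^{2} = 1$)
$\left(-4 + O{\left(-1 \right)}\right) Z{\left(z{\left(1 \right)} \right)} = \left(-4 + 1\right) 1 = \left(-3\right) 1 = -3$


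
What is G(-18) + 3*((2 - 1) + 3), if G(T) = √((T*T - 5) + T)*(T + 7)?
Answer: 12 - 11*√301 ≈ -178.84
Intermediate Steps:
G(T) = √(-5 + T + T²)*(7 + T) (G(T) = √((T² - 5) + T)*(7 + T) = √((-5 + T²) + T)*(7 + T) = √(-5 + T + T²)*(7 + T))
G(-18) + 3*((2 - 1) + 3) = √(-5 - 18 + (-18)²)*(7 - 18) + 3*((2 - 1) + 3) = √(-5 - 18 + 324)*(-11) + 3*(1 + 3) = √301*(-11) + 3*4 = -11*√301 + 12 = 12 - 11*√301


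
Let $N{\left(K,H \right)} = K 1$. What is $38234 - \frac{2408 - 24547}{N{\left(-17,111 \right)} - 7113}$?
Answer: $\frac{272586281}{7130} \approx 38231.0$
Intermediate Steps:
$N{\left(K,H \right)} = K$
$38234 - \frac{2408 - 24547}{N{\left(-17,111 \right)} - 7113} = 38234 - \frac{2408 - 24547}{-17 - 7113} = 38234 - - \frac{22139}{-7130} = 38234 - \left(-22139\right) \left(- \frac{1}{7130}\right) = 38234 - \frac{22139}{7130} = \frac{272586281}{7130}$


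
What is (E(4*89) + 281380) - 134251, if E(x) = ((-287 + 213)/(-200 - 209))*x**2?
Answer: 69554225/409 ≈ 1.7006e+5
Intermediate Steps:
E(x) = 74*x**2/409 (E(x) = (-74/(-409))*x**2 = (-74*(-1/409))*x**2 = 74*x**2/409)
(E(4*89) + 281380) - 134251 = (74*(4*89)**2/409 + 281380) - 134251 = ((74/409)*356**2 + 281380) - 134251 = ((74/409)*126736 + 281380) - 134251 = (9378464/409 + 281380) - 134251 = 124462884/409 - 134251 = 69554225/409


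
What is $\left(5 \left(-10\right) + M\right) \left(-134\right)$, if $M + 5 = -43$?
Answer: $13132$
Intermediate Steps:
$M = -48$ ($M = -5 - 43 = -48$)
$\left(5 \left(-10\right) + M\right) \left(-134\right) = \left(5 \left(-10\right) - 48\right) \left(-134\right) = \left(-50 - 48\right) \left(-134\right) = \left(-98\right) \left(-134\right) = 13132$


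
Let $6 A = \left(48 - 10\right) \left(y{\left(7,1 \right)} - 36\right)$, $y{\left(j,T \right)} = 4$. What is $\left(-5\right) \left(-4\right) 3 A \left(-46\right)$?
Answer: $559360$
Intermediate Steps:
$A = - \frac{608}{3}$ ($A = \frac{\left(48 - 10\right) \left(4 - 36\right)}{6} = \frac{38 \left(-32\right)}{6} = \frac{1}{6} \left(-1216\right) = - \frac{608}{3} \approx -202.67$)
$\left(-5\right) \left(-4\right) 3 A \left(-46\right) = \left(-5\right) \left(-4\right) 3 \left(- \frac{608}{3}\right) \left(-46\right) = 20 \cdot 3 \left(- \frac{608}{3}\right) \left(-46\right) = 60 \left(- \frac{608}{3}\right) \left(-46\right) = \left(-12160\right) \left(-46\right) = 559360$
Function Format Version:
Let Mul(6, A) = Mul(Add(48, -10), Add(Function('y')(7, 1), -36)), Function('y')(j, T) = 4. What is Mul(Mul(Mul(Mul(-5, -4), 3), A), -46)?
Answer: 559360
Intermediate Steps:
A = Rational(-608, 3) (A = Mul(Rational(1, 6), Mul(Add(48, -10), Add(4, -36))) = Mul(Rational(1, 6), Mul(38, -32)) = Mul(Rational(1, 6), -1216) = Rational(-608, 3) ≈ -202.67)
Mul(Mul(Mul(Mul(-5, -4), 3), A), -46) = Mul(Mul(Mul(Mul(-5, -4), 3), Rational(-608, 3)), -46) = Mul(Mul(Mul(20, 3), Rational(-608, 3)), -46) = Mul(Mul(60, Rational(-608, 3)), -46) = Mul(-12160, -46) = 559360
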